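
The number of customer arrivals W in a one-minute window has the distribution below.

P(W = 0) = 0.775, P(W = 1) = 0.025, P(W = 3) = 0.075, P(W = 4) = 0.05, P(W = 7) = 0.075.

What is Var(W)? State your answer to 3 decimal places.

4.224

E[W] = (0)(0.775) + (1)(0.025) + (3)(0.075) + (4)(0.05) + (7)(0.075) = 0.975
E[W²] = (0)²(0.775) + (1)²(0.025) + (3)²(0.075) + (4)²(0.05) + (7)²(0.075) = 5.175
Var(W) = E[W²] − (E[W])² = 5.175 − (0.975)² = 4.224375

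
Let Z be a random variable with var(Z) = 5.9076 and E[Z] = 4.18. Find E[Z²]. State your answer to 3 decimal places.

23.380

E[Z²] = var(Z) + (E[Z])² = 5.9076 + (4.18)² = 23.38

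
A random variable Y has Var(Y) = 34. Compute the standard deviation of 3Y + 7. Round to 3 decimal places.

Var(3Y + 7) = (3)²·34 = 306
sd(3Y + 7) = √306 ≈ 17.493

17.493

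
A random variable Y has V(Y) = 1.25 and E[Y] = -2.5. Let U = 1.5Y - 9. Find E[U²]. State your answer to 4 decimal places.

165.3750

E[1.5Y - 9] = 1.5·-2.5 − 9 = -12.75
V(1.5Y - 9) = (1.5)²·1.25 = 2.8125
E[U²] = V(U) + (E[U])² = 2.8125 + (-12.75)² = 165.375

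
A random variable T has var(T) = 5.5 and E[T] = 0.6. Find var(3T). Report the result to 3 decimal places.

var(3T) = (3)²·var(T) = 9·5.5 = 49.5

49.500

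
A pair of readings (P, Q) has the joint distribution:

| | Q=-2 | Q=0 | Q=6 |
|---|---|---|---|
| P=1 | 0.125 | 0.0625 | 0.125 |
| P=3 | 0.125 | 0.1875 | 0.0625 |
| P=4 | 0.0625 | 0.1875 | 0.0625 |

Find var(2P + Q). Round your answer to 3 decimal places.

13.438

E[P] = 2.6875,  E[Q] = 0.875,  E[PQ] = 1.875
var(P) = 8.6875 − (2.6875)² = 1.46484375;  var(Q) = 10.25 − (0.875)² = 9.484375
Cov(P,Q) = 1.875 − (2.6875)(0.875) = -0.4765625
var(2P + Q) = (2)²·1.46484375 + (1)²·9.484375 + 2·(2)·(1)·-0.4765625 = 13.4375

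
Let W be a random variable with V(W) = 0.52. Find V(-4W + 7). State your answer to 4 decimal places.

8.3200

V(-4W + 7) = (-4)²·V(W) = 16·0.52 = 8.32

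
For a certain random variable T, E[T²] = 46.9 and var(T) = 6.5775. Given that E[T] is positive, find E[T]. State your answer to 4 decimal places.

6.3500

(E[T])² = E[T²] − var(T) = 46.9 − 6.5775 = 40.3225
E[T] = √40.3225 = 6.35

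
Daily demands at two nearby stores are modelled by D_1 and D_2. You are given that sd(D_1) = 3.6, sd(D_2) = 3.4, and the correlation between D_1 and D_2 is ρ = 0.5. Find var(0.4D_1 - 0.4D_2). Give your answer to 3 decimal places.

var(D_1) = (3.6)² = 12.96;  var(D_2) = (3.4)² = 11.56
cov(D_1,D_2) = ρ·sd(D_1)·sd(D_2) = 0.5·3.6·3.4 = 6.12
var(0.4D_1 - 0.4D_2) = (0.4)²·var(D_1) + (-0.4)²·var(D_2) + 2·(0.4)·(-0.4)·cov(D_1,D_2)
= 0.16·12.96 + 0.16·11.56 + -0.32·6.12 = 1.9648

1.965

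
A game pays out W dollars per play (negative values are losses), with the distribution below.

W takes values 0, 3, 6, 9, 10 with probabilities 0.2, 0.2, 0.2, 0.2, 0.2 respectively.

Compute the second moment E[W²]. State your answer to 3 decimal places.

45.200

E[W²] = (0)²(0.2) + (3)²(0.2) + (6)²(0.2) + (9)²(0.2) + (10)²(0.2) = 45.2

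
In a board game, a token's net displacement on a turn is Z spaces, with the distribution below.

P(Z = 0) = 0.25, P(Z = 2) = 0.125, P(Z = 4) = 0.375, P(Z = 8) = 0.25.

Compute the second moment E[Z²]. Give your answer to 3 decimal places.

E[Z²] = (0)²(0.25) + (2)²(0.125) + (4)²(0.375) + (8)²(0.25) = 22.5

22.500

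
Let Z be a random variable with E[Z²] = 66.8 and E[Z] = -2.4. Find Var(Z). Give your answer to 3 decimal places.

61.040

Var(Z) = 66.8 − (-2.4)² = 61.04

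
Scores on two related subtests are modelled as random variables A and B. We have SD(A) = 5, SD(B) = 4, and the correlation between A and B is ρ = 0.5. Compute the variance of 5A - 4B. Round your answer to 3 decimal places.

481.000

var(A) = (5)² = 25;  var(B) = (4)² = 16
Cov(A,B) = ρ·SD(A)·SD(B) = 0.5·5·4 = 10
var(5A - 4B) = (5)²·var(A) + (-4)²·var(B) + 2·(5)·(-4)·Cov(A,B)
= 25·25 + 16·16 + -40·10 = 481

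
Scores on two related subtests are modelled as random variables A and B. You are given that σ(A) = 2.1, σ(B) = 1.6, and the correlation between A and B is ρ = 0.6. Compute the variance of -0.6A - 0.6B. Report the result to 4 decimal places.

Var(A) = (2.1)² = 4.41;  Var(B) = (1.6)² = 2.56
Cov(A,B) = ρ·σ(A)·σ(B) = 0.6·2.1·1.6 = 2.016
Var(-0.6A - 0.6B) = (-0.6)²·Var(A) + (-0.6)²·Var(B) + 2·(-0.6)·(-0.6)·Cov(A,B)
= 0.36·4.41 + 0.36·2.56 + 0.72·2.016 = 3.96072

3.9607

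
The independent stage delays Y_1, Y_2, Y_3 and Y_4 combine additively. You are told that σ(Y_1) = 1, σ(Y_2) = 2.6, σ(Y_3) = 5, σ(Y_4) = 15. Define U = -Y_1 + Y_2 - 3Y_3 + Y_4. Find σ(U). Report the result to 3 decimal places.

21.395

Var(Y_1) = 1, Var(Y_2) = 6.76, Var(Y_3) = 25, Var(Y_4) = 225
By independence, Var(U) = (-1)²Var(Y_1) + (1)²Var(Y_2) + (-3)²Var(Y_3) + (1)²Var(Y_4)
= (-1)²·1 + (1)²·6.76 + (-3)²·25 + (1)²·225 = 457.76
σ(U) = √457.76 ≈ 21.395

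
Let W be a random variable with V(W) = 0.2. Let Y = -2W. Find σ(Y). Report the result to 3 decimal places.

V(-2W) = (-2)²·0.2 = 0.8
σ(Y) = √0.8 ≈ 0.894

0.894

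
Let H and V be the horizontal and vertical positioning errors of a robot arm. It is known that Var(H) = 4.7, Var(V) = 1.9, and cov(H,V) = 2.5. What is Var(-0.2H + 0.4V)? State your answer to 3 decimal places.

Var(-0.2H + 0.4V) = (-0.2)²·Var(H) + (0.4)²·Var(V) + 2·(-0.2)·(0.4)·cov(H,V)
= 0.04·4.7 + 0.16·1.9 + -0.16·2.5 = 0.092

0.092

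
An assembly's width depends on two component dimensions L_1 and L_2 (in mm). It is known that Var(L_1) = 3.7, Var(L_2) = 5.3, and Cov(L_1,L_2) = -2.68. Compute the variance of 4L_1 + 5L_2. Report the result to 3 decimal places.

Var(4L_1 + 5L_2) = (4)²·Var(L_1) + (5)²·Var(L_2) + 2·(4)·(5)·Cov(L_1,L_2)
= 16·3.7 + 25·5.3 + 40·-2.68 = 84.5

84.500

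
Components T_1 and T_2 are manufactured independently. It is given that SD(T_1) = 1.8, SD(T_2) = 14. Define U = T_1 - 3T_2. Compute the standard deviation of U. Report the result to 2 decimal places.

V(T_1) = 3.24, V(T_2) = 196
By independence, V(U) = (1)²V(T_1) + (-3)²V(T_2)
= (1)²·3.24 + (-3)²·196 = 1767.24
SD(U) = √1767.24 ≈ 42.04

42.04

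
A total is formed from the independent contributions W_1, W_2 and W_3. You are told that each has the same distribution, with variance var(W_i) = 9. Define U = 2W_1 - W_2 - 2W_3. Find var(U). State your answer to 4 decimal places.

By independence, var(U) = (2)²var(W_1) + (-1)²var(W_2) + (-2)²var(W_3)
= (2)²·9 + (-1)²·9 + (-2)²·9 = 81

81.0000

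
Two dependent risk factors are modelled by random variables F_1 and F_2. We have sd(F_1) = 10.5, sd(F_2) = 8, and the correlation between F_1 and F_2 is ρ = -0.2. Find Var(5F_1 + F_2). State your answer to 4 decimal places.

Var(F_1) = (10.5)² = 110.25;  Var(F_2) = (8)² = 64
Cov(F_1,F_2) = ρ·sd(F_1)·sd(F_2) = -0.2·10.5·8 = -16.8
Var(5F_1 + F_2) = (5)²·Var(F_1) + (1)²·Var(F_2) + 2·(5)·(1)·Cov(F_1,F_2)
= 25·110.25 + 1·64 + 10·-16.8 = 2652.25

2652.2500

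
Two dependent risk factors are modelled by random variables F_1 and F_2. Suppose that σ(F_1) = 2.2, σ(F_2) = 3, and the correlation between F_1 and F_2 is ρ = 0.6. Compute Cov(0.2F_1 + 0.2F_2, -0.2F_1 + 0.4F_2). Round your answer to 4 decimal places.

V(F_1) = (2.2)² = 4.84;  V(F_2) = (3)² = 9
Cov(F_1,F_2) = ρ·σ(F_1)·σ(F_2) = 0.6·2.2·3 = 3.96
Cov(0.2F_1 + 0.2F_2, -0.2F_1 + 0.4F_2) = (0.2)(-0.2)V(F_1) + (0.2)(0.4)V(F_2) + [(0.2)(0.4) + (0.2)(-0.2)]Cov(F_1,F_2)
= -0.04·4.84 + 0.08·9 + 0.04·3.96 = 0.6848

0.6848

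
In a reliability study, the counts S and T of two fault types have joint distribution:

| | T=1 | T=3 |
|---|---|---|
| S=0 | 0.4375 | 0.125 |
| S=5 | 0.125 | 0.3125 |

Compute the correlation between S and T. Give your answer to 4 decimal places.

E[S] = 2.1875,  E[T] = 1.875
E[ST] = 5.3125
Cov(S,T) = E[ST] − E[S]E[T] = 5.3125 − (2.1875)(1.875) = 1.2109375
Var(S) = 6.15234375,  Var(T) = 0.984375
ρ = 1.2109375 / √(6.15234375·0.984375) ≈ 0.4921

0.4921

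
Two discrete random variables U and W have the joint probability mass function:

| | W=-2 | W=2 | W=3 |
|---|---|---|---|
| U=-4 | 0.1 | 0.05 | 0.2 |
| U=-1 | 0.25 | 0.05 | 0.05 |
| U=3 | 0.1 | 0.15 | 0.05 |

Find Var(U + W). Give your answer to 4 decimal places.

E[U] = -0.85,  E[W] = 0.5,  E[UW] = -1
Var(U) = 8.65 − (-0.85)² = 7.9275;  Var(W) = 5.5 − (0.5)² = 5.25
Cov(U,W) = -1 − (-0.85)(0.5) = -0.575
Var(U + W) = (1)²·7.9275 + (1)²·5.25 + 2·(1)·(1)·-0.575 = 12.0275

12.0275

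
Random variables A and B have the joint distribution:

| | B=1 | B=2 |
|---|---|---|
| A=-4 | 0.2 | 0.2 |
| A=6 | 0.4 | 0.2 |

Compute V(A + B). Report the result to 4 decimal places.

23.4400

E[A] = 2,  E[B] = 1.4,  E[AB] = 2.4
V(A) = 28 − (2)² = 24;  V(B) = 2.2 − (1.4)² = 0.24
cov(A,B) = 2.4 − (2)(1.4) = -0.4
V(A + B) = (1)²·24 + (1)²·0.24 + 2·(1)·(1)·-0.4 = 23.44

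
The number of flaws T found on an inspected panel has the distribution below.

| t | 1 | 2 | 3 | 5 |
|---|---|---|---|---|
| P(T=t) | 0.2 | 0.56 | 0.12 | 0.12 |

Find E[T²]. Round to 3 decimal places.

6.520

E[T²] = (1)²(0.2) + (2)²(0.56) + (3)²(0.12) + (5)²(0.12) = 6.52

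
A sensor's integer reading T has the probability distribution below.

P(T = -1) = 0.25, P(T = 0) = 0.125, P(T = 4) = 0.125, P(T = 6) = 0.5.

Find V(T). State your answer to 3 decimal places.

9.688

E[T] = (-1)(0.25) + (0)(0.125) + (4)(0.125) + (6)(0.5) = 3.25
E[T²] = (-1)²(0.25) + (0)²(0.125) + (4)²(0.125) + (6)²(0.5) = 20.25
V(T) = E[T²] − (E[T])² = 20.25 − (3.25)² = 9.6875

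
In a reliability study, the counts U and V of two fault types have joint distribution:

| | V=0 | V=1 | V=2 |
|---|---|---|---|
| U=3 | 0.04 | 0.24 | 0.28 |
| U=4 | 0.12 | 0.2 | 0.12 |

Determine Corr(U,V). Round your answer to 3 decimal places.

-0.300

E[U] = 3.44,  E[V] = 1.24
E[UV] = 4.16
cov(U,V) = E[UV] − E[U]E[V] = 4.16 − (3.44)(1.24) = -0.1056
var(U) = 0.2464,  var(V) = 0.5024
ρ = -0.1056 / √(0.2464·0.5024) ≈ -0.300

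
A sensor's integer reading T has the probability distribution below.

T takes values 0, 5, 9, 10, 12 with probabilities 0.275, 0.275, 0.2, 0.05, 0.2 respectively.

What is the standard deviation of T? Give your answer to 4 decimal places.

4.4687

E[T] = (0)(0.275) + (5)(0.275) + (9)(0.2) + (10)(0.05) + (12)(0.2) = 6.075
E[T²] = (0)²(0.275) + (5)²(0.275) + (9)²(0.2) + (10)²(0.05) + (12)²(0.2) = 56.875
Var(T) = E[T²] − (E[T])² = 56.875 − (6.075)² = 19.969375
SD(T) = √19.969375 ≈ 4.4687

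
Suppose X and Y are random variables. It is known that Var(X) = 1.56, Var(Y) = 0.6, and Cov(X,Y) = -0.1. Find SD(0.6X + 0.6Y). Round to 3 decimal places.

Var(0.6X + 0.6Y) = (0.6)²·Var(X) + (0.6)²·Var(Y) + 2·(0.6)·(0.6)·Cov(X,Y)
= 0.36·1.56 + 0.36·0.6 + 0.72·-0.1 = 0.7056
SD(0.6X + 0.6Y) = √0.7056 ≈ 0.840

0.840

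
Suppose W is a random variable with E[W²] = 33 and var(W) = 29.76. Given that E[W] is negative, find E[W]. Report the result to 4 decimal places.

-1.8000

(E[W])² = E[W²] − var(W) = 33 − 29.76 = 3.24
E[W] = −√3.24 = -1.8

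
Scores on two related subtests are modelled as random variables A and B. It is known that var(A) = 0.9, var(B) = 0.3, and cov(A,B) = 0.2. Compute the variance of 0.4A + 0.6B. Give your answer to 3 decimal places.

var(0.4A + 0.6B) = (0.4)²·var(A) + (0.6)²·var(B) + 2·(0.4)·(0.6)·cov(A,B)
= 0.16·0.9 + 0.36·0.3 + 0.48·0.2 = 0.348

0.348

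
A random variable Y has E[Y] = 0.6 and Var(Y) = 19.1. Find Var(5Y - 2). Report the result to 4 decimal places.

Var(5Y - 2) = (5)²·Var(Y) = 25·19.1 = 477.5

477.5000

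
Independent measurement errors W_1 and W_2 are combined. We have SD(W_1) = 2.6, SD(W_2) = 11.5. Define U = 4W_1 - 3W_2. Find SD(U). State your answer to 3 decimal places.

36.033

Var(W_1) = 6.76, Var(W_2) = 132.25
By independence, Var(U) = (4)²Var(W_1) + (-3)²Var(W_2)
= (4)²·6.76 + (-3)²·132.25 = 1298.41
SD(U) = √1298.41 ≈ 36.033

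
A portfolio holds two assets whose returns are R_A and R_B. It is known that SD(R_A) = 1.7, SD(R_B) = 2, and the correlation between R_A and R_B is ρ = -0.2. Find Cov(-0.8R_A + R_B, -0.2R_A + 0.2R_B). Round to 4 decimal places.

var(R_A) = (1.7)² = 2.89;  var(R_B) = (2)² = 4
Cov(R_A,R_B) = ρ·SD(R_A)·SD(R_B) = -0.2·1.7·2 = -0.68
Cov(-0.8R_A + R_B, -0.2R_A + 0.2R_B) = (-0.8)(-0.2)var(R_A) + (1)(0.2)var(R_B) + [(-0.8)(0.2) + (1)(-0.2)]Cov(R_A,R_B)
= 0.16·2.89 + 0.2·4 + -0.36·-0.68 = 1.5072

1.5072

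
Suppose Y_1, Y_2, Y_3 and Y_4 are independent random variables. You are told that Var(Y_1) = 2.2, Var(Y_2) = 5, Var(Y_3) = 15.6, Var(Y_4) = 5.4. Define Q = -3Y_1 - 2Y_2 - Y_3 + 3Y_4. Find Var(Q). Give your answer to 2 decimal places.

By independence, Var(Q) = (-3)²Var(Y_1) + (-2)²Var(Y_2) + (-1)²Var(Y_3) + (3)²Var(Y_4)
= (-3)²·2.2 + (-2)²·5 + (-1)²·15.6 + (3)²·5.4 = 104

104.00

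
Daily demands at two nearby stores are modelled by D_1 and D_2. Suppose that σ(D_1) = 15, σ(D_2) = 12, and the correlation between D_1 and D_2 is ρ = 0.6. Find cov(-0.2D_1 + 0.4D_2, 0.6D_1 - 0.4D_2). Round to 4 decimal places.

var(D_1) = (15)² = 225;  var(D_2) = (12)² = 144
cov(D_1,D_2) = ρ·σ(D_1)·σ(D_2) = 0.6·15·12 = 108
cov(-0.2D_1 + 0.4D_2, 0.6D_1 - 0.4D_2) = (-0.2)(0.6)var(D_1) + (0.4)(-0.4)var(D_2) + [(-0.2)(-0.4) + (0.4)(0.6)]cov(D_1,D_2)
= -0.12·225 + -0.16·144 + 0.32·108 = -15.48

-15.4800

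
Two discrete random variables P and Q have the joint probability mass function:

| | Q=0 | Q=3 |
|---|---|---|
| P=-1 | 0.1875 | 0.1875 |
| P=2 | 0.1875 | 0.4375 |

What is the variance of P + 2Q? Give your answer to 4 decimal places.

E[P] = 0.875,  E[Q] = 1.875,  E[PQ] = 2.0625
var(P) = 2.875 − (0.875)² = 2.109375;  var(Q) = 5.625 − (1.875)² = 2.109375
cov(P,Q) = 2.0625 − (0.875)(1.875) = 0.421875
var(P + 2Q) = (1)²·2.109375 + (2)²·2.109375 + 2·(1)·(2)·0.421875 = 12.234375

12.2344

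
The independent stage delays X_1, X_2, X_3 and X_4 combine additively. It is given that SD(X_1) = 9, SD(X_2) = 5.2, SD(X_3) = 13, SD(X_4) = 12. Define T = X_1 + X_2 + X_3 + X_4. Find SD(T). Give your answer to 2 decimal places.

V(X_1) = 81, V(X_2) = 27.04, V(X_3) = 169, V(X_4) = 144
By independence, V(T) = (1)²V(X_1) + (1)²V(X_2) + (1)²V(X_3) + (1)²V(X_4)
= (1)²·81 + (1)²·27.04 + (1)²·169 + (1)²·144 = 421.04
SD(T) = √421.04 ≈ 20.52

20.52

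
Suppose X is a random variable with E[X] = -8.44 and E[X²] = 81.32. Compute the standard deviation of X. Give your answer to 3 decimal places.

3.176

Var(X) = 81.32 − (-8.44)² = 10.0864
sd(X) = √10.0864 ≈ 3.176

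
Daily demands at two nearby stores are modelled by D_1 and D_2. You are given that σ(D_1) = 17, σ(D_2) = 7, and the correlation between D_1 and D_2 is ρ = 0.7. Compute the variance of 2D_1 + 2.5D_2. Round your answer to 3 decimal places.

V(D_1) = (17)² = 289;  V(D_2) = (7)² = 49
cov(D_1,D_2) = ρ·σ(D_1)·σ(D_2) = 0.7·17·7 = 83.3
V(2D_1 + 2.5D_2) = (2)²·V(D_1) + (2.5)²·V(D_2) + 2·(2)·(2.5)·cov(D_1,D_2)
= 4·289 + 6.25·49 + 10·83.3 = 2295.25

2295.250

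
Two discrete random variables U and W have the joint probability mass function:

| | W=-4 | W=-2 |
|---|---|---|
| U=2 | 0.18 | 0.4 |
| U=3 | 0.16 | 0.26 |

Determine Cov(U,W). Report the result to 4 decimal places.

E[U] = 2.42,  E[W] = -2.68
E[UW] = -6.52
Cov(U,W) = E[UW] − E[U]E[W] = -6.52 − (2.42)(-2.68) = -0.0344

-0.0344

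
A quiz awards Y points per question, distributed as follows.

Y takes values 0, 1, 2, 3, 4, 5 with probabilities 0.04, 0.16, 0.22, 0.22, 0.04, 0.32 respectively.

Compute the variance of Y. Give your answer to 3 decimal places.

E[Y] = (0)(0.04) + (1)(0.16) + (2)(0.22) + (3)(0.22) + (4)(0.04) + (5)(0.32) = 3.02
E[Y²] = (0)²(0.04) + (1)²(0.16) + (2)²(0.22) + (3)²(0.22) + (4)²(0.04) + (5)²(0.32) = 11.66
V(Y) = E[Y²] − (E[Y])² = 11.66 − (3.02)² = 2.5396

2.540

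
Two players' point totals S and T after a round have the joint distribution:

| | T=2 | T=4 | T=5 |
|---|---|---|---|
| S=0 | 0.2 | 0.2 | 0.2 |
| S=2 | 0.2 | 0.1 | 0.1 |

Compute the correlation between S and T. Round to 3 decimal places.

-0.159

E[S] = 0.8,  E[T] = 3.5
E[ST] = 2.6
Cov(S,T) = E[ST] − E[S]E[T] = 2.6 − (0.8)(3.5) = -0.2
Var(S) = 0.96,  Var(T) = 1.65
ρ = -0.2 / √(0.96·1.65) ≈ -0.159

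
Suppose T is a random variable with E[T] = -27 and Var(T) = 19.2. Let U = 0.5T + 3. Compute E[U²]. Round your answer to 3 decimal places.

115.050

E[0.5T + 3] = 0.5·-27 + 3 = -10.5
Var(0.5T + 3) = (0.5)²·19.2 = 4.8
E[U²] = Var(U) + (E[U])² = 4.8 + (-10.5)² = 115.05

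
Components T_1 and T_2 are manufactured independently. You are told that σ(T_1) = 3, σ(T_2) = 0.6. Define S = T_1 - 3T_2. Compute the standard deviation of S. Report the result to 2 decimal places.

3.50

V(T_1) = 9, V(T_2) = 0.36
By independence, V(S) = (1)²V(T_1) + (-3)²V(T_2)
= (1)²·9 + (-3)²·0.36 = 12.24
σ(S) = √12.24 ≈ 3.50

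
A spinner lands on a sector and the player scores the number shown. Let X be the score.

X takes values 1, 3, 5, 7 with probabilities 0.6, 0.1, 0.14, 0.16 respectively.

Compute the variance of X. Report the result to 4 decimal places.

E[X] = (1)(0.6) + (3)(0.1) + (5)(0.14) + (7)(0.16) = 2.72
E[X²] = (1)²(0.6) + (3)²(0.1) + (5)²(0.14) + (7)²(0.16) = 12.84
Var(X) = E[X²] − (E[X])² = 12.84 − (2.72)² = 5.4416

5.4416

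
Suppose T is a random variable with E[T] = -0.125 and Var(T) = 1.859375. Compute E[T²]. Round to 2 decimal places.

E[T²] = Var(T) + (E[T])² = 1.859375 + (-0.125)² = 1.875

1.88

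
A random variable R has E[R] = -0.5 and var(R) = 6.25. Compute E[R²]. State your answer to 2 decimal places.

E[R²] = var(R) + (E[R])² = 6.25 + (-0.5)² = 6.5

6.50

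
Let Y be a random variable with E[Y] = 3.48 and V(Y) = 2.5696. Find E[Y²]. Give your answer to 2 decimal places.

E[Y²] = V(Y) + (E[Y])² = 2.5696 + (3.48)² = 14.68

14.68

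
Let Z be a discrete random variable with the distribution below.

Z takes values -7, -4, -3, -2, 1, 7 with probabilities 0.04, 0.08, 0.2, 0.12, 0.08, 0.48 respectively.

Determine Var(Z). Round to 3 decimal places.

25.120

E[Z] = (-7)(0.04) + (-4)(0.08) + (-3)(0.2) + (-2)(0.12) + (1)(0.08) + (7)(0.48) = 2
E[Z²] = (-7)²(0.04) + (-4)²(0.08) + (-3)²(0.2) + (-2)²(0.12) + (1)²(0.08) + (7)²(0.48) = 29.12
Var(Z) = E[Z²] − (E[Z])² = 29.12 − (2)² = 25.12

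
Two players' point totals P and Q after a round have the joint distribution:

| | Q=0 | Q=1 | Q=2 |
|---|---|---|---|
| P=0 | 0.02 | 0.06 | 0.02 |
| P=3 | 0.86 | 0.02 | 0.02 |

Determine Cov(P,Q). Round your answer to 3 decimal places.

-0.252

E[P] = 2.7,  E[Q] = 0.16
E[PQ] = 0.18
Cov(P,Q) = E[PQ] − E[P]E[Q] = 0.18 − (2.7)(0.16) = -0.252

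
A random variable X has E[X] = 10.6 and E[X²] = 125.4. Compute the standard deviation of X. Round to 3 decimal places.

3.611

var(X) = 125.4 − (10.6)² = 13.04
SD(X) = √13.04 ≈ 3.611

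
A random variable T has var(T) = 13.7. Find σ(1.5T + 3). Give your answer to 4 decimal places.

5.5520

var(1.5T + 3) = (1.5)²·13.7 = 30.825
σ(1.5T + 3) = √30.825 ≈ 5.5520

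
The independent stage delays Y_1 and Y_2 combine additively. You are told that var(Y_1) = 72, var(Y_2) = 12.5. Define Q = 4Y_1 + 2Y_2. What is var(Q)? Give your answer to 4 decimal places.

By independence, var(Q) = (4)²var(Y_1) + (2)²var(Y_2)
= (4)²·72 + (2)²·12.5 = 1202

1202.0000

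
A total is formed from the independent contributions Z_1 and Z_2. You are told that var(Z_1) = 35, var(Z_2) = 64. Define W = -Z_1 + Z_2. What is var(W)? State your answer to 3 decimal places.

99.000

By independence, var(W) = (-1)²var(Z_1) + (1)²var(Z_2)
= (-1)²·35 + (1)²·64 = 99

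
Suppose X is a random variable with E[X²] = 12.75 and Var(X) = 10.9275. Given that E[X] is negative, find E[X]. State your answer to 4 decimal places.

-1.3500

(E[X])² = E[X²] − Var(X) = 12.75 − 10.9275 = 1.8225
E[X] = −√1.8225 = -1.35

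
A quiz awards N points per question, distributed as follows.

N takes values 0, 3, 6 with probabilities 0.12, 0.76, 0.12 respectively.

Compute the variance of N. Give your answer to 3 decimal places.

2.160

E[N] = (0)(0.12) + (3)(0.76) + (6)(0.12) = 3
E[N²] = (0)²(0.12) + (3)²(0.76) + (6)²(0.12) = 11.16
var(N) = E[N²] − (E[N])² = 11.16 − (3)² = 2.16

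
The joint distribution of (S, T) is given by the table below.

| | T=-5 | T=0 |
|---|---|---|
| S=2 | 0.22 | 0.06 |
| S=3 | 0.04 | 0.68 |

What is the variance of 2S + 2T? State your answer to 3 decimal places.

E[S] = 2.72,  E[T] = -1.3,  E[ST] = -2.8
Var(S) = 7.6 − (2.72)² = 0.2016;  Var(T) = 6.5 − (-1.3)² = 4.81
Cov(S,T) = -2.8 − (2.72)(-1.3) = 0.736
Var(2S + 2T) = (2)²·0.2016 + (2)²·4.81 + 2·(2)·(2)·0.736 = 25.9344

25.934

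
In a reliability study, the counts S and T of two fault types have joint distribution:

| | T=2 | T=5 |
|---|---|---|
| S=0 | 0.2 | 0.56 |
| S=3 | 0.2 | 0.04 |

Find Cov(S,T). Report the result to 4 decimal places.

-0.9360

E[S] = 0.72,  E[T] = 3.8
E[ST] = 1.8
Cov(S,T) = E[ST] − E[S]E[T] = 1.8 − (0.72)(3.8) = -0.936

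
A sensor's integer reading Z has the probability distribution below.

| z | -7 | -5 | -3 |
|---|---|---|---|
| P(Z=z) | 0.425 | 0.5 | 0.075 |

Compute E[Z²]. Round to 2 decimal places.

E[Z²] = (-7)²(0.425) + (-5)²(0.5) + (-3)²(0.075) = 34

34.00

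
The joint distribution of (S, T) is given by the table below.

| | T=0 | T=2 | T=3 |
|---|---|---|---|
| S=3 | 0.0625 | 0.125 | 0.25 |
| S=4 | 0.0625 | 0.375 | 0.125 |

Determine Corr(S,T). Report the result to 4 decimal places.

-0.1529

E[S] = 3.5625,  E[T] = 2.125
E[ST] = 7.5
cov(S,T) = E[ST] − E[S]E[T] = 7.5 − (3.5625)(2.125) = -0.0703125
var(S) = 0.24609375,  var(T) = 0.859375
ρ = -0.0703125 / √(0.24609375·0.859375) ≈ -0.1529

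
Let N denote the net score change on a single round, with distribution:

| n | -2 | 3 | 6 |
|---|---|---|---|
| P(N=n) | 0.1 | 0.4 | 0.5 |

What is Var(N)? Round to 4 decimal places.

6.0000

E[N] = (-2)(0.1) + (3)(0.4) + (6)(0.5) = 4
E[N²] = (-2)²(0.1) + (3)²(0.4) + (6)²(0.5) = 22
Var(N) = E[N²] − (E[N])² = 22 − (4)² = 6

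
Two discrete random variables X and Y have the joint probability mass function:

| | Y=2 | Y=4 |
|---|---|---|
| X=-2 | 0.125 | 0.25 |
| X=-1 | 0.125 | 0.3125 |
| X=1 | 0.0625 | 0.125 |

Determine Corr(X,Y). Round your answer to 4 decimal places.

E[X] = -1,  E[Y] = 3.375
E[XY] = -3.375
Cov(X,Y) = E[XY] − E[X]E[Y] = -3.375 − (-1)(3.375) = 0
Var(X) = 1.125,  Var(Y) = 0.859375
ρ = 0 / √(1.125·0.859375) ≈ 0.0000

0.0000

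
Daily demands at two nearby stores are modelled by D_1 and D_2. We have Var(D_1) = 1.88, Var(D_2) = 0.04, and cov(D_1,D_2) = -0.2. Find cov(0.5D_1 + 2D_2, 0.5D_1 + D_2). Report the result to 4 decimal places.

cov(0.5D_1 + 2D_2, 0.5D_1 + D_2) = (0.5)(0.5)Var(D_1) + (2)(1)Var(D_2) + [(0.5)(1) + (2)(0.5)]cov(D_1,D_2)
= 0.25·1.88 + 2·0.04 + 1.5·-0.2 = 0.25

0.2500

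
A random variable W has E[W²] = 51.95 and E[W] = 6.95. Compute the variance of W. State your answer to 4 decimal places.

V(W) = 51.95 − (6.95)² = 3.6475

3.6475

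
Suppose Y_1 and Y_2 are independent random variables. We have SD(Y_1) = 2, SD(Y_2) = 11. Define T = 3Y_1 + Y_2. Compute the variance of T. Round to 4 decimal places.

157.0000

Var(Y_1) = 4, Var(Y_2) = 121
By independence, Var(T) = (3)²Var(Y_1) + (1)²Var(Y_2)
= (3)²·4 + (1)²·121 = 157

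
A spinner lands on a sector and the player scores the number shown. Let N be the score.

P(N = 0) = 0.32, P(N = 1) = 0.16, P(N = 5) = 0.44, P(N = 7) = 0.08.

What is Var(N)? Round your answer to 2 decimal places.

E[N] = (0)(0.32) + (1)(0.16) + (5)(0.44) + (7)(0.08) = 2.92
E[N²] = (0)²(0.32) + (1)²(0.16) + (5)²(0.44) + (7)²(0.08) = 15.08
Var(N) = E[N²] − (E[N])² = 15.08 − (2.92)² = 6.5536

6.55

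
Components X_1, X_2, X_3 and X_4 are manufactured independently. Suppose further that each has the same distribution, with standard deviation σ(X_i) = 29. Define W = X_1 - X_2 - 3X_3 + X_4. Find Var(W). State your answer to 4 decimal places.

10092.0000

Var(X_i) = (29)² = 841
By independence, Var(W) = (1)²Var(X_1) + (-1)²Var(X_2) + (-3)²Var(X_3) + (1)²Var(X_4)
= (1)²·841 + (-1)²·841 + (-3)²·841 + (1)²·841 = 10092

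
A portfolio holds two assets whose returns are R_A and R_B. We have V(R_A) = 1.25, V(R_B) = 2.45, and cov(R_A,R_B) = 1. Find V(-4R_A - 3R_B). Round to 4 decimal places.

66.0500

V(-4R_A - 3R_B) = (-4)²·V(R_A) + (-3)²·V(R_B) + 2·(-4)·(-3)·cov(R_A,R_B)
= 16·1.25 + 9·2.45 + 24·1 = 66.05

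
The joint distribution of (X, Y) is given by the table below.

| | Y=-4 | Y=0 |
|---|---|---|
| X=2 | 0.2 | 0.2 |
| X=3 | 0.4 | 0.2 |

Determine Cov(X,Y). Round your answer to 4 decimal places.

E[X] = 2.6,  E[Y] = -2.4
E[XY] = -6.4
Cov(X,Y) = E[XY] − E[X]E[Y] = -6.4 − (2.6)(-2.4) = -0.16

-0.1600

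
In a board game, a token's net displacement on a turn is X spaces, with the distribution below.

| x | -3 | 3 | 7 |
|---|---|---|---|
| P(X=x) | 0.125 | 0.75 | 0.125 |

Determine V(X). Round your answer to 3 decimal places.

6.438

E[X] = (-3)(0.125) + (3)(0.75) + (7)(0.125) = 2.75
E[X²] = (-3)²(0.125) + (3)²(0.75) + (7)²(0.125) = 14
V(X) = E[X²] − (E[X])² = 14 − (2.75)² = 6.4375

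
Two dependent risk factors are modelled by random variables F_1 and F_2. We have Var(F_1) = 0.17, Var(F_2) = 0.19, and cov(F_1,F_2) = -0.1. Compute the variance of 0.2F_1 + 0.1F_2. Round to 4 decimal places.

0.0047

Var(0.2F_1 + 0.1F_2) = (0.2)²·Var(F_1) + (0.1)²·Var(F_2) + 2·(0.2)·(0.1)·cov(F_1,F_2)
= 0.04·0.17 + 0.01·0.19 + 0.04·-0.1 = 0.0047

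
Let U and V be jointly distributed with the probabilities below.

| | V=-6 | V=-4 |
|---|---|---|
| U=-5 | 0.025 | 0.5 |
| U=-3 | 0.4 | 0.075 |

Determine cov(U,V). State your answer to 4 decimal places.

-0.7925

E[U] = -4.05,  E[V] = -4.85
E[UV] = 18.85
cov(U,V) = E[UV] − E[U]E[V] = 18.85 − (-4.05)(-4.85) = -0.7925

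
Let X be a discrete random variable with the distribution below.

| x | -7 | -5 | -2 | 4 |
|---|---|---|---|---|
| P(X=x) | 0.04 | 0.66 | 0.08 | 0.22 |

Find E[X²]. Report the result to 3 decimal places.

E[X²] = (-7)²(0.04) + (-5)²(0.66) + (-2)²(0.08) + (4)²(0.22) = 22.3

22.300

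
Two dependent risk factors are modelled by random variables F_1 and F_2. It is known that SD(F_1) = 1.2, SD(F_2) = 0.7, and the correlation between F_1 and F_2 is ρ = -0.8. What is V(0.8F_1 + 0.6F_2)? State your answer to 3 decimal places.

0.453

V(F_1) = (1.2)² = 1.44;  V(F_2) = (0.7)² = 0.49
Cov(F_1,F_2) = ρ·SD(F_1)·SD(F_2) = -0.8·1.2·0.7 = -0.672
V(0.8F_1 + 0.6F_2) = (0.8)²·V(F_1) + (0.6)²·V(F_2) + 2·(0.8)·(0.6)·Cov(F_1,F_2)
= 0.64·1.44 + 0.36·0.49 + 0.96·-0.672 = 0.45288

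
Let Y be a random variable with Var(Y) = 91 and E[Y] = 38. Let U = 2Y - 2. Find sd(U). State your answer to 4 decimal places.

19.0788

Var(2Y - 2) = (2)²·91 = 364
sd(U) = √364 ≈ 19.0788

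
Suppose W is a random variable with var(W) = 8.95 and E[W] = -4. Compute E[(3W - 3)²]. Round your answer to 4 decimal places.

305.5500

E[3W - 3] = 3·-4 − 3 = -15
var(3W - 3) = (3)²·8.95 = 80.55
E[(3W - 3)²] = var((3W - 3)) + (E[(3W - 3)])² = 80.55 + (-15)² = 305.55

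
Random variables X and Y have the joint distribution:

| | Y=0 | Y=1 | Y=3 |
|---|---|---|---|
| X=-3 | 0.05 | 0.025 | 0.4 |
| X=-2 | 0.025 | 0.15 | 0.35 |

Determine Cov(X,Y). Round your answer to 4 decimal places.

-0.0731

E[X] = -2.475,  E[Y] = 2.425
E[XY] = -6.075
Cov(X,Y) = E[XY] − E[X]E[Y] = -6.075 − (-2.475)(2.425) = -0.073125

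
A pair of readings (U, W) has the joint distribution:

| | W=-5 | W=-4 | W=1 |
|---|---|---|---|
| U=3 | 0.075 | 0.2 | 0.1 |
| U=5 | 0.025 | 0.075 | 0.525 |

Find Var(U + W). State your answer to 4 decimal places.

10.3494

E[U] = 4.25,  E[W] = -0.975,  E[UW] = -2.725
Var(U) = 19 − (4.25)² = 0.9375;  Var(W) = 7.525 − (-0.975)² = 6.574375
cov(U,W) = -2.725 − (4.25)(-0.975) = 1.41875
Var(U + W) = (1)²·0.9375 + (1)²·6.574375 + 2·(1)·(1)·1.41875 = 10.349375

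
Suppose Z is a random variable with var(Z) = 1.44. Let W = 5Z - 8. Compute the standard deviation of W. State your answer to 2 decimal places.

6.00

var(5Z - 8) = (5)²·1.44 = 36
σ(W) = √36 ≈ 6.00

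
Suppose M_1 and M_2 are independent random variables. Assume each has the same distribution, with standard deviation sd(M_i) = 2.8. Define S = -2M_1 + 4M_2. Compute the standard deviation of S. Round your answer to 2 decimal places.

12.52

var(M_i) = (2.8)² = 7.84
By independence, var(S) = (-2)²var(M_1) + (4)²var(M_2)
= (-2)²·7.84 + (4)²·7.84 = 156.8
sd(S) = √156.8 ≈ 12.52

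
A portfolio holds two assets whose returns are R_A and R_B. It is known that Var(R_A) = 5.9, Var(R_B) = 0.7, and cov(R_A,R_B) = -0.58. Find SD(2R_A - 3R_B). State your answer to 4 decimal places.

6.0712

Var(2R_A - 3R_B) = (2)²·Var(R_A) + (-3)²·Var(R_B) + 2·(2)·(-3)·cov(R_A,R_B)
= 4·5.9 + 9·0.7 + -12·-0.58 = 36.86
SD(2R_A - 3R_B) = √36.86 ≈ 6.0712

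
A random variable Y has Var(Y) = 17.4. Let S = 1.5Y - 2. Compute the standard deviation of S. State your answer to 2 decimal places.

Var(1.5Y - 2) = (1.5)²·17.4 = 39.15
sd(S) = √39.15 ≈ 6.26

6.26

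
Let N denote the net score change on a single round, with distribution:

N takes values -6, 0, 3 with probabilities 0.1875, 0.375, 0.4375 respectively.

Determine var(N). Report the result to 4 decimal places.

E[N] = (-6)(0.1875) + (0)(0.375) + (3)(0.4375) = 0.1875
E[N²] = (-6)²(0.1875) + (0)²(0.375) + (3)²(0.4375) = 10.6875
var(N) = E[N²] − (E[N])² = 10.6875 − (0.1875)² = 10.65234375

10.6523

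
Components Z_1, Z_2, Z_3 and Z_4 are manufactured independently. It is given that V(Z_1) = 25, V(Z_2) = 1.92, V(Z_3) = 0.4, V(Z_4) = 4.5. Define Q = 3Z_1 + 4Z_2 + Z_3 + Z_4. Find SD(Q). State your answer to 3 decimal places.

By independence, V(Q) = (3)²V(Z_1) + (4)²V(Z_2) + (1)²V(Z_3) + (1)²V(Z_4)
= (3)²·25 + (4)²·1.92 + (1)²·0.4 + (1)²·4.5 = 260.62
SD(Q) = √260.62 ≈ 16.144

16.144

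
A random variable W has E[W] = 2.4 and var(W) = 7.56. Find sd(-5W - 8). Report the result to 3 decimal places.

var(-5W - 8) = (-5)²·7.56 = 189
sd(-5W - 8) = √189 ≈ 13.748

13.748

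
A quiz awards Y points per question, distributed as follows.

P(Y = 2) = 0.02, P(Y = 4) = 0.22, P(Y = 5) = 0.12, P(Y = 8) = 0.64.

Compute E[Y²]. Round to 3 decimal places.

E[Y²] = (2)²(0.02) + (4)²(0.22) + (5)²(0.12) + (8)²(0.64) = 47.56

47.560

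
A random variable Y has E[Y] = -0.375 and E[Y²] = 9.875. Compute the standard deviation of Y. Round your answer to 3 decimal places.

Var(Y) = 9.875 − (-0.375)² = 9.734375
sd(Y) = √9.734375 ≈ 3.120

3.120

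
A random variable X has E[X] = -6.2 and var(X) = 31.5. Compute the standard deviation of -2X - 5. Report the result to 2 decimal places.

11.22

var(-2X - 5) = (-2)²·31.5 = 126
SD(-2X - 5) = √126 ≈ 11.22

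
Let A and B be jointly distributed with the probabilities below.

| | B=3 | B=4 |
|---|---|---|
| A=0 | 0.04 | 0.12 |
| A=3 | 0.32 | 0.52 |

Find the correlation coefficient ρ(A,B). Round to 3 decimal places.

-0.100

E[A] = 2.52,  E[B] = 3.64
E[AB] = 9.12
cov(A,B) = E[AB] − E[A]E[B] = 9.12 − (2.52)(3.64) = -0.0528
V(A) = 1.2096,  V(B) = 0.2304
ρ = -0.0528 / √(1.2096·0.2304) ≈ -0.100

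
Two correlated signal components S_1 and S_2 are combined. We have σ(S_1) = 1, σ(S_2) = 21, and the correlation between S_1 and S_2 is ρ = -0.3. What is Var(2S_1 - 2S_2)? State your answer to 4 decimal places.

1818.4000

Var(S_1) = (1)² = 1;  Var(S_2) = (21)² = 441
Cov(S_1,S_2) = ρ·σ(S_1)·σ(S_2) = -0.3·1·21 = -6.3
Var(2S_1 - 2S_2) = (2)²·Var(S_1) + (-2)²·Var(S_2) + 2·(2)·(-2)·Cov(S_1,S_2)
= 4·1 + 4·441 + -8·-6.3 = 1818.4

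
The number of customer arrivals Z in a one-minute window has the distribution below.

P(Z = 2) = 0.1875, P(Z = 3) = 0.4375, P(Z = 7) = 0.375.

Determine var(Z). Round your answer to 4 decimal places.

4.4648

E[Z] = (2)(0.1875) + (3)(0.4375) + (7)(0.375) = 4.3125
E[Z²] = (2)²(0.1875) + (3)²(0.4375) + (7)²(0.375) = 23.0625
var(Z) = E[Z²] − (E[Z])² = 23.0625 − (4.3125)² = 4.46484375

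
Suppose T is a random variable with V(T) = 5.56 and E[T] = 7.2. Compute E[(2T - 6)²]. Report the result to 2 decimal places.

92.80

E[2T - 6] = 2·7.2 − 6 = 8.4
V(2T - 6) = (2)²·5.56 = 22.24
E[(2T - 6)²] = V((2T - 6)) + (E[(2T - 6)])² = 22.24 + (8.4)² = 92.8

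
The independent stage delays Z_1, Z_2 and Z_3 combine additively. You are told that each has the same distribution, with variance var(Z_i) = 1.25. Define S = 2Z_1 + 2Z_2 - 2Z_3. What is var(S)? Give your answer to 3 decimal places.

By independence, var(S) = (2)²var(Z_1) + (2)²var(Z_2) + (-2)²var(Z_3)
= (2)²·1.25 + (2)²·1.25 + (-2)²·1.25 = 15

15.000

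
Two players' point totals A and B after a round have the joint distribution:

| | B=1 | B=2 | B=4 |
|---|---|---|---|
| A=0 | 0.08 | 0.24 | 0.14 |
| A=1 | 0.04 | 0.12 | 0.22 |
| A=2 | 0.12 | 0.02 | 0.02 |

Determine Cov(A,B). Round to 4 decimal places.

-0.1240

E[A] = 0.7,  E[B] = 2.52
E[AB] = 1.64
Cov(A,B) = E[AB] − E[A]E[B] = 1.64 − (0.7)(2.52) = -0.124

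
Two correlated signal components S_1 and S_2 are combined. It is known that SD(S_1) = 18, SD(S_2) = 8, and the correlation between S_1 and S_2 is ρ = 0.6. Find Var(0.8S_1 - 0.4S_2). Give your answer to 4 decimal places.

162.3040

Var(S_1) = (18)² = 324;  Var(S_2) = (8)² = 64
Cov(S_1,S_2) = ρ·SD(S_1)·SD(S_2) = 0.6·18·8 = 86.4
Var(0.8S_1 - 0.4S_2) = (0.8)²·Var(S_1) + (-0.4)²·Var(S_2) + 2·(0.8)·(-0.4)·Cov(S_1,S_2)
= 0.64·324 + 0.16·64 + -0.64·86.4 = 162.304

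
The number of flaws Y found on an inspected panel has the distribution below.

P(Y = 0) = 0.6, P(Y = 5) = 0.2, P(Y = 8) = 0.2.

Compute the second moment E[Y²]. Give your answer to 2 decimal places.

17.80

E[Y²] = (0)²(0.6) + (5)²(0.2) + (8)²(0.2) = 17.8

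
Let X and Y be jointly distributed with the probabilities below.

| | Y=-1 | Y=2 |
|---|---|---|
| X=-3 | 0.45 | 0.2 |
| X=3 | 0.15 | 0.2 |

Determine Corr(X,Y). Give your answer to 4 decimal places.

E[X] = -0.9,  E[Y] = 0.2
E[XY] = 0.9
cov(X,Y) = E[XY] − E[X]E[Y] = 0.9 − (-0.9)(0.2) = 1.08
V(X) = 8.19,  V(Y) = 2.16
ρ = 1.08 / √(8.19·2.16) ≈ 0.2568

0.2568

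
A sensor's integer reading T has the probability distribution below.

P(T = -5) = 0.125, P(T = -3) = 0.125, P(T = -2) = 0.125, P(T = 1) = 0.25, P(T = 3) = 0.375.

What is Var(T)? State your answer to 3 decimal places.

E[T] = (-5)(0.125) + (-3)(0.125) + (-2)(0.125) + (1)(0.25) + (3)(0.375) = 0.125
E[T²] = (-5)²(0.125) + (-3)²(0.125) + (-2)²(0.125) + (1)²(0.25) + (3)²(0.375) = 8.375
Var(T) = E[T²] − (E[T])² = 8.375 − (0.125)² = 8.359375

8.359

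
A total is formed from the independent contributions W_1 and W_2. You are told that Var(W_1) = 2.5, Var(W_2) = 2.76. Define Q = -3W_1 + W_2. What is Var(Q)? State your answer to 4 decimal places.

By independence, Var(Q) = (-3)²Var(W_1) + (1)²Var(W_2)
= (-3)²·2.5 + (1)²·2.76 = 25.26

25.2600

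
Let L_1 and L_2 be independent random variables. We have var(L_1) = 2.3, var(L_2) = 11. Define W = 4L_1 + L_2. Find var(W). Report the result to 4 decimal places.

47.8000

By independence, var(W) = (4)²var(L_1) + (1)²var(L_2)
= (4)²·2.3 + (1)²·11 = 47.8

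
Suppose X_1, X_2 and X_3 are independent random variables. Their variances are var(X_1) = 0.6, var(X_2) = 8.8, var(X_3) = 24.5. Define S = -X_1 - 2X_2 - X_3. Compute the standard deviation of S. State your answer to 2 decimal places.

7.77

By independence, var(S) = (-1)²var(X_1) + (-2)²var(X_2) + (-1)²var(X_3)
= (-1)²·0.6 + (-2)²·8.8 + (-1)²·24.5 = 60.3
SD(S) = √60.3 ≈ 7.77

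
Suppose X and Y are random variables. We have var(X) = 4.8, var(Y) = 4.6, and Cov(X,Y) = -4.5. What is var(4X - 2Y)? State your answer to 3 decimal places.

167.200

var(4X - 2Y) = (4)²·var(X) + (-2)²·var(Y) + 2·(4)·(-2)·Cov(X,Y)
= 16·4.8 + 4·4.6 + -16·-4.5 = 167.2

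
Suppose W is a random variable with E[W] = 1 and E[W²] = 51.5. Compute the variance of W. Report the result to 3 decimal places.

Var(W) = 51.5 − (1)² = 50.5

50.500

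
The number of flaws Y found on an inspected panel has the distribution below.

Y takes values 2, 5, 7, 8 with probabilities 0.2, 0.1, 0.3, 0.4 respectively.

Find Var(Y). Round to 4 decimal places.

E[Y] = (2)(0.2) + (5)(0.1) + (7)(0.3) + (8)(0.4) = 6.2
E[Y²] = (2)²(0.2) + (5)²(0.1) + (7)²(0.3) + (8)²(0.4) = 43.6
Var(Y) = E[Y²] − (E[Y])² = 43.6 − (6.2)² = 5.16

5.1600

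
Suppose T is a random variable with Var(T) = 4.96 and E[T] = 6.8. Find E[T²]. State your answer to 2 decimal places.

51.20

E[T²] = Var(T) + (E[T])² = 4.96 + (6.8)² = 51.2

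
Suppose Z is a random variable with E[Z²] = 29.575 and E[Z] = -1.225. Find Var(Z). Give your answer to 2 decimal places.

28.07

Var(Z) = 29.575 − (-1.225)² = 28.074375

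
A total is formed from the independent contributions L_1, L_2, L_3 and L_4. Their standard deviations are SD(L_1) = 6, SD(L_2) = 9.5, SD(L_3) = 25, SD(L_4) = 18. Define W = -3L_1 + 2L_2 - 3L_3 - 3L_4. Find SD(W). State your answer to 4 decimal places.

var(L_1) = 36, var(L_2) = 90.25, var(L_3) = 625, var(L_4) = 324
By independence, var(W) = (-3)²var(L_1) + (2)²var(L_2) + (-3)²var(L_3) + (-3)²var(L_4)
= (-3)²·36 + (2)²·90.25 + (-3)²·625 + (-3)²·324 = 9226
SD(W) = √9226 ≈ 96.0521

96.0521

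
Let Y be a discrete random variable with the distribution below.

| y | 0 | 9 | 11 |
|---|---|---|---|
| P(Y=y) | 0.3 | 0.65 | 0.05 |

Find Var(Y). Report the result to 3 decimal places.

E[Y] = (0)(0.3) + (9)(0.65) + (11)(0.05) = 6.4
E[Y²] = (0)²(0.3) + (9)²(0.65) + (11)²(0.05) = 58.7
Var(Y) = E[Y²] − (E[Y])² = 58.7 − (6.4)² = 17.74

17.740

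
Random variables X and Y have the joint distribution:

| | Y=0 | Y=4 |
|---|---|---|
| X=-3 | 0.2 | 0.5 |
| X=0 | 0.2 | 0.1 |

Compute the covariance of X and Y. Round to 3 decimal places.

E[X] = -2.1,  E[Y] = 2.4
E[XY] = -6
cov(X,Y) = E[XY] − E[X]E[Y] = -6 − (-2.1)(2.4) = -0.96

-0.960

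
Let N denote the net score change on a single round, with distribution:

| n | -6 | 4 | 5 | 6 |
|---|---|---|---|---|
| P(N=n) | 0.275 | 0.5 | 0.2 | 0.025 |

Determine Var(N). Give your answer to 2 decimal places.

E[N] = (-6)(0.275) + (4)(0.5) + (5)(0.2) + (6)(0.025) = 1.5
E[N²] = (-6)²(0.275) + (4)²(0.5) + (5)²(0.2) + (6)²(0.025) = 23.8
Var(N) = E[N²] − (E[N])² = 23.8 − (1.5)² = 21.55

21.55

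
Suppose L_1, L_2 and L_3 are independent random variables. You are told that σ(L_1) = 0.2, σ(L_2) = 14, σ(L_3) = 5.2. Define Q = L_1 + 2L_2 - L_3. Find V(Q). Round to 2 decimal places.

811.08

V(L_1) = 0.04, V(L_2) = 196, V(L_3) = 27.04
By independence, V(Q) = (1)²V(L_1) + (2)²V(L_2) + (-1)²V(L_3)
= (1)²·0.04 + (2)²·196 + (-1)²·27.04 = 811.08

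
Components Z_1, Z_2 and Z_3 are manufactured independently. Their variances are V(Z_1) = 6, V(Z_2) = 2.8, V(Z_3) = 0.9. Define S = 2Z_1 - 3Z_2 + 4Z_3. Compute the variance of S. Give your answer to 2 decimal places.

By independence, V(S) = (2)²V(Z_1) + (-3)²V(Z_2) + (4)²V(Z_3)
= (2)²·6 + (-3)²·2.8 + (4)²·0.9 = 63.6

63.60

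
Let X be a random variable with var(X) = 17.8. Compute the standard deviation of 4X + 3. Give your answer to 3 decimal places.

16.876

var(4X + 3) = (4)²·17.8 = 284.8
sd(4X + 3) = √284.8 ≈ 16.876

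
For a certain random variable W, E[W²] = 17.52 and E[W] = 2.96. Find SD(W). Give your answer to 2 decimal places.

2.96

var(W) = 17.52 − (2.96)² = 8.7584
SD(W) = √8.7584 ≈ 2.96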